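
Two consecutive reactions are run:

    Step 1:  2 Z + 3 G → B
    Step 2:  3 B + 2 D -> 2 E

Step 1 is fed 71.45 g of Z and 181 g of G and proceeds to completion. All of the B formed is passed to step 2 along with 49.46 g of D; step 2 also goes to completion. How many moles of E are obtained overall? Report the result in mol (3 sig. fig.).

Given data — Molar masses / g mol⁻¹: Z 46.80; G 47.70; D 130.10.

0.380 mol

Step 1:
n(Z) = 71.45 / 46.80 = 1.527 mol
n(G) = 181.0 / 47.70 = 3.795 mol
n/ν for Z = 1.527/2 = 0.7635
n/ν for G = 3.795/3 = 1.265
Smallest n/ν is Z → limiting reagent.
n(B) produced = (1/2) × 1.527 = 0.7635 mol
Step 2:
n(B) available = 0.7635 mol
n(D) = 49.46 / 130.10 = 0.3802 mol
n/ν for B = 0.7635/3 = 0.2545
n/ν for D = 0.3802/2 = 0.1901
Smallest n/ν is D → limiting reagent.
n(E) = (2/2) × 0.3802 = 0.3802 mol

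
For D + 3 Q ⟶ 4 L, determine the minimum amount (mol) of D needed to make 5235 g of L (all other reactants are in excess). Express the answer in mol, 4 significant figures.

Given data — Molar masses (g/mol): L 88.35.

n(L) = 5235 / 88.35 = 59.25 mol
n(D) = (1/4) × 59.25 = 14.81 mol

14.81 mol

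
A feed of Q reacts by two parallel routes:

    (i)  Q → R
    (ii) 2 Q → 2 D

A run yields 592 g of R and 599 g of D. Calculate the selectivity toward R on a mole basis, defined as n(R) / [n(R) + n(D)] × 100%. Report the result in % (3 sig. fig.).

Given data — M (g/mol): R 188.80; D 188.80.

49.7 %

n(R) = 592 / 188.80 = 3.136 mol
n(D) = 599 / 188.80 = 3.173 mol
selectivity = 3.136/(3.136+3.173) × 100 = 49.71 %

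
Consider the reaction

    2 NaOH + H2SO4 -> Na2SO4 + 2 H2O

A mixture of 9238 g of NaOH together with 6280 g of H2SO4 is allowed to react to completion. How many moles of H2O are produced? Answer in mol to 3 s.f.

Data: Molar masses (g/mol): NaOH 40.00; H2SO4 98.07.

n(NaOH) = 9238 / 40.00 = 231.0 mol
n(H2SO4) = 6280 / 98.07 = 64.04 mol
n/ν → NaOH: 115.5, H2SO4: 64.04; H2SO4 is limiting.
n(H2O) = (2/1) × 64.04 = 128.1 mol

128 mol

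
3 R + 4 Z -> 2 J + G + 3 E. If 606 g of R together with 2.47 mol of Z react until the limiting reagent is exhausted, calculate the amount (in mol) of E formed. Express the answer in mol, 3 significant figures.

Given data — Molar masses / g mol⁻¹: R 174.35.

1.85 mol

n(R) = 606.0 / 174.35 = 3.476 mol
n(Z) = 2.470 mol
n/ν → R: 1.159, Z: 0.6175; Z is limiting.
n(E) = (3/4) × 2.470 = 1.853 mol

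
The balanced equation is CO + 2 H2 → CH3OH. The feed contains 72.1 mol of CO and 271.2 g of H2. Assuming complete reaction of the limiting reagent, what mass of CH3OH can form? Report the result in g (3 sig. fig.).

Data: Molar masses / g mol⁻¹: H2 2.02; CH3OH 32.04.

n(CO) = 72.10 mol
n(H2) = 271.2 / 2.02 = 134.3 mol
n/ν for CO = 72.10/1 = 72.10
n/ν for H2 = 134.3/2 = 67.15
Smallest n/ν is H2 → limiting reagent.
n(CH3OH) = (1/2) × 134.3 = 67.15 mol
mass = 67.15 × 32.04 = 2151 g

2150 g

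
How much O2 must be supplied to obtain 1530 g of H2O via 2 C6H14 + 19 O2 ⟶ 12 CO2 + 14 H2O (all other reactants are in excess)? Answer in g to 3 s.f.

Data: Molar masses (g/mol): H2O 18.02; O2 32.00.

3690 g

n(H2O) = 1530 / 18.02 = 84.91 mol
n(O2) = (19/14) × 84.91 = 115.2 mol
mass = 115.2 × 32.00 = 3686 g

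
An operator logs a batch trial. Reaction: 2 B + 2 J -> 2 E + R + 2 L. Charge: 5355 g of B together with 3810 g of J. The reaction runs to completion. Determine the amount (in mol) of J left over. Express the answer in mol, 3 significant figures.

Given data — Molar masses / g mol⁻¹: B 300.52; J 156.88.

n(B) = 5355 / 300.52 = 17.82 mol
n(J) = 3810 / 156.88 = 24.29 mol
n/ν for B = 17.82/2 = 8.910
n/ν for J = 24.29/2 = 12.15
Smallest n/ν is B → limiting reagent.
J consumed = (2/2) × 17.82 = 17.82 mol
J remaining = 24.29 − 17.82 = 6.470 mol

6.47 mol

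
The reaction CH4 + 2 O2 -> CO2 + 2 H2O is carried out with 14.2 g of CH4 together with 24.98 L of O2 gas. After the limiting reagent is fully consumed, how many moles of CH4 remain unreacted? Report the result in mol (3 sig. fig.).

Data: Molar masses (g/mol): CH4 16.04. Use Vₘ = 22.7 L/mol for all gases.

n(CH4) = 14.20 / 16.04 = 0.8853 mol
n(O2) = 24.98 / 22.7 = 1.100 mol
n/ν → CH4: 0.8853, O2: 0.5500; O2 is limiting.
CH4 consumed = (1/2) × 1.100 = 0.5500 mol
CH4 remaining = 0.8853 − 0.5500 = 0.3353 mol

0.335 mol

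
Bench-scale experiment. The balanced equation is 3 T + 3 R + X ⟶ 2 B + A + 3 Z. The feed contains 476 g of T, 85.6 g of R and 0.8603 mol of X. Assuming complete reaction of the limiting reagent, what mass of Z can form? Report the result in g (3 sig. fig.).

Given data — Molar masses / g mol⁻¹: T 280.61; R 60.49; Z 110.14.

156 g

n(T) = 476.0 / 280.61 = 1.696 mol
n(R) = 85.60 / 60.49 = 1.415 mol
n(X) = 0.8603 mol
n/ν → T: 0.5653, R: 0.4717, X: 0.8603; R is limiting.
n(Z) = (3/3) × 1.415 = 1.415 mol
mass = 1.415 × 110.14 = 155.8 g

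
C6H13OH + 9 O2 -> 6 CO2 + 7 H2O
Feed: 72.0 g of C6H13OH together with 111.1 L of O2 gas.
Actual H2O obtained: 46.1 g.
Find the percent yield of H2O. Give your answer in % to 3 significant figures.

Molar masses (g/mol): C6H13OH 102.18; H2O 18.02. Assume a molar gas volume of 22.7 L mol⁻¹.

67.2 %

n(C6H13OH) = 72.00 / 102.18 = 0.7046 mol
n(O2) = 111.1 / 22.7 = 4.894 mol
n/ν for C6H13OH = 0.7046/1 = 0.7046
n/ν for O2 = 4.894/9 = 0.5438
Smallest n/ν is O2 → limiting reagent.
theoretical n(H2O) = (7/9) × 4.894 = 3.806 mol → 68.58 g
% yield = 46.1 / 68.58 × 100 = 67.22 %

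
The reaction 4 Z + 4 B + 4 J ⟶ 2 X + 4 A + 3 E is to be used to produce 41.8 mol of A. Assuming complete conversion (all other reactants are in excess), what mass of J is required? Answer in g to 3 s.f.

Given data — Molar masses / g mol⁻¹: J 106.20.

n(A) = 41.80 mol
n(J) = (4/4) × 41.80 = 41.80 mol
mass = 41.80 × 106.20 = 4439 g

4440 g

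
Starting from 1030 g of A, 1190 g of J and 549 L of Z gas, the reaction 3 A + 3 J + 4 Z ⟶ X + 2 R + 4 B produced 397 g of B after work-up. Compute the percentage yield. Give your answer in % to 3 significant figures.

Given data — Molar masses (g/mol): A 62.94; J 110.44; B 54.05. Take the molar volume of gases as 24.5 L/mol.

n(A) = 1030 / 62.94 = 16.36 mol
n(J) = 1190 / 110.44 = 10.78 mol
n(Z) = 549.0 / 24.5 = 22.41 mol
n/ν → A: 5.453, J: 3.593, Z: 5.603; J is limiting.
theoretical n(B) = (4/3) × 10.78 = 14.37 mol → 776.7 g
% yield = 397 / 776.7 × 100 = 51.11 %

51.1 %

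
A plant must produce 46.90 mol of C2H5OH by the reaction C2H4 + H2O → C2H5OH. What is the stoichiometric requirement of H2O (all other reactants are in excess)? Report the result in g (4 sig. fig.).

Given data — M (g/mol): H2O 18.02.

845.1 g

n(C2H5OH) = 46.90 mol
n(H2O) = (1/1) × 46.90 = 46.90 mol
mass = 46.90 × 18.02 = 845.1 g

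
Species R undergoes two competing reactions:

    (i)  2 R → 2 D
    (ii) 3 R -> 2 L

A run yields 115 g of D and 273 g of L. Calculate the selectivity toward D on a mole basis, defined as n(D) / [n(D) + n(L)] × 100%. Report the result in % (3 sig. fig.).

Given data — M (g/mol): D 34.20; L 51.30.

n(D) = 115 / 34.20 = 3.363 mol
n(L) = 273 / 51.30 = 5.322 mol
selectivity = 3.363/(3.363+5.322) × 100 = 38.72 %

38.7 %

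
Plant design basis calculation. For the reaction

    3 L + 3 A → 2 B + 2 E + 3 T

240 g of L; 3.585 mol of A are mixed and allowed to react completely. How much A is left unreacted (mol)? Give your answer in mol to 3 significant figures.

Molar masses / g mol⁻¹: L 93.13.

n(L) = 240.0 / 93.13 = 2.577 mol
n(A) = 3.585 mol
n/ν → L: 0.8590, A: 1.195; L is limiting.
A consumed = (3/3) × 2.577 = 2.577 mol
A remaining = 3.585 − 2.577 = 1.008 mol

1.01 mol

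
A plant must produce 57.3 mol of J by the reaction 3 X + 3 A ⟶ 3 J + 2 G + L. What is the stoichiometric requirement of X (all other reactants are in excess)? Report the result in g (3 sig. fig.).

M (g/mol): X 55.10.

3160 g

n(J) = 57.30 mol
n(X) = (3/3) × 57.30 = 57.30 mol
mass = 57.30 × 55.10 = 3157 g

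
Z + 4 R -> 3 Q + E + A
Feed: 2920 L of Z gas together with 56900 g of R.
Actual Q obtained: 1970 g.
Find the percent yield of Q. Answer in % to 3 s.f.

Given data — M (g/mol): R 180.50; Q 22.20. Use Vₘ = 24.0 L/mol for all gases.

37.5 %

n(Z) = 2920 / 24.0 = 121.7 mol
n(R) = 56900 / 180.50 = 315.2 mol
n/ν → Z: 121.7, R: 78.80; R is limiting.
theoretical n(Q) = (3/4) × 315.2 = 236.4 mol → 5248 g
% yield = 1970 / 5248 × 100 = 37.54 %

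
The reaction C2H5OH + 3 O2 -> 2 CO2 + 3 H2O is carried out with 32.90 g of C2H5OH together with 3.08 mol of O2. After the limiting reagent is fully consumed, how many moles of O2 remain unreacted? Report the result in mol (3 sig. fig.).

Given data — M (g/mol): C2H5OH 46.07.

n(C2H5OH) = 32.90 / 46.07 = 0.7141 mol
n(O2) = 3.080 mol
n/ν for C2H5OH = 0.7141/1 = 0.7141
n/ν for O2 = 3.080/3 = 1.027
Smallest n/ν is C2H5OH → limiting reagent.
O2 consumed = (3/1) × 0.7141 = 2.142 mol
O2 remaining = 3.080 − 2.142 = 0.9380 mol

0.938 mol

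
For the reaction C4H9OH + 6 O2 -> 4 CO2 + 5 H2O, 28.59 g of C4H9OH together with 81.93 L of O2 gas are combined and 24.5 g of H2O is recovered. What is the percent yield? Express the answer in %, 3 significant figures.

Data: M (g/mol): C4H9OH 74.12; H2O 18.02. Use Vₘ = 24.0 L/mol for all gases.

70.5 %

n(C4H9OH) = 28.59 / 74.12 = 0.3857 mol
n(O2) = 81.93 / 24.0 = 3.414 mol
n/ν → C4H9OH: 0.3857, O2: 0.5690; C4H9OH is limiting.
theoretical n(H2O) = (5/1) × 0.3857 = 1.929 mol → 34.76 g
% yield = 24.5 / 34.76 × 100 = 70.48 %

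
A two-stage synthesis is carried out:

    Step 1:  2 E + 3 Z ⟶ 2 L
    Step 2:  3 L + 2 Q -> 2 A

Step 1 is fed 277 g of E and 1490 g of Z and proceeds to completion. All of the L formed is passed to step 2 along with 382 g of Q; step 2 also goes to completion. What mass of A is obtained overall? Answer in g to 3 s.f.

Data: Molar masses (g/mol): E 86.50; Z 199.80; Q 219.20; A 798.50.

1390 g

Step 1:
n(E) = 277.0 / 86.50 = 3.202 mol
n(Z) = 1490 / 199.80 = 7.457 mol
n/ν → E: 1.601, Z: 2.486; E is limiting.
n(L) produced = (2/2) × 3.202 = 3.202 mol
Step 2:
n(L) available = 3.202 mol
n(Q) = 382.0 / 219.20 = 1.743 mol
n/ν → L: 1.067, Q: 0.8715; Q is limiting.
n(A) = (2/2) × 1.743 = 1.743 mol
mass = 1.743 × 798.50 = 1392 g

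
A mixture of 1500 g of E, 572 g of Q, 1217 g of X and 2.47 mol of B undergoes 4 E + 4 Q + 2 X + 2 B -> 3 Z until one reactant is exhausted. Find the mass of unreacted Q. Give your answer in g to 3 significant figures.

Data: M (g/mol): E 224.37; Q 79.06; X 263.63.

n(E) = 1500 / 224.37 = 6.685 mol
n(Q) = 572.0 / 79.06 = 7.235 mol
n(X) = 1217 / 263.63 = 4.616 mol
n(B) = 2.470 mol
n/ν for E = 6.685/4 = 1.671
n/ν for Q = 7.235/4 = 1.809
n/ν for X = 4.616/2 = 2.308
n/ν for B = 2.470/2 = 1.235
Smallest n/ν is B → limiting reagent.
Q consumed = (4/2) × 2.470 = 4.940 mol
Q remaining = 7.235 − 4.940 = 2.295 mol
mass = 2.295 × 79.06 = 181.4 g

181 g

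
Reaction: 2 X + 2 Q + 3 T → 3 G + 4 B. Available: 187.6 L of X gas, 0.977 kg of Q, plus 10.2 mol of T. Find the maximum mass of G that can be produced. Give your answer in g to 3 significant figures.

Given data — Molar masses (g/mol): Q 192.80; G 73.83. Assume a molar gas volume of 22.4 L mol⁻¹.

n(X) = 187.6 / 22.4 = 8.375 mol
n(Q) = 0.9770×1000 / 192.80 = 5.067 mol
n(T) = 10.20 mol
n/ν for X = 8.375/2 = 4.188
n/ν for Q = 5.067/2 = 2.534
n/ν for T = 10.20/3 = 3.400
Smallest n/ν is Q → limiting reagent.
n(G) = (3/2) × 5.067 = 7.601 mol
mass = 7.601 × 73.83 = 561.2 g

561 g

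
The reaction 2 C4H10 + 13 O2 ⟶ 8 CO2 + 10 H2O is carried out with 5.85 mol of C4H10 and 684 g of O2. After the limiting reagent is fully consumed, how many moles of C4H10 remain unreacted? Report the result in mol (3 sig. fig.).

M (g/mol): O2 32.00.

n(C4H10) = 5.850 mol
n(O2) = 684.0 / 32.00 = 21.38 mol
n/ν for C4H10 = 5.850/2 = 2.925
n/ν for O2 = 21.38/13 = 1.645
Smallest n/ν is O2 → limiting reagent.
C4H10 consumed = (2/13) × 21.38 = 3.289 mol
C4H10 remaining = 5.850 − 3.289 = 2.561 mol

2.56 mol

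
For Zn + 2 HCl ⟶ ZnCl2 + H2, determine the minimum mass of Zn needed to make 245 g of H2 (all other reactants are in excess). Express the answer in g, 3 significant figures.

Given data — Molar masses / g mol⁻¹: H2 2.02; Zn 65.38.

n(H2) = 245 / 2.02 = 121.3 mol
n(Zn) = (1/1) × 121.3 = 121.3 mol
mass = 121.3 × 65.38 = 7931 g

7930 g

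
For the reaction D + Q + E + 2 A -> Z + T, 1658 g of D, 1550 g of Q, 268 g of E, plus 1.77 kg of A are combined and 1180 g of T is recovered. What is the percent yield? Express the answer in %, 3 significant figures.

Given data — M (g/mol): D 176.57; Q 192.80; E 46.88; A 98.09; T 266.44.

n(D) = 1658 / 176.57 = 9.390 mol
n(Q) = 1550 / 192.80 = 8.039 mol
n(E) = 268.0 / 46.88 = 5.717 mol
n(A) = 1.770×1000 / 98.09 = 18.04 mol
n/ν → D: 9.390, Q: 8.039, E: 5.717, A: 9.020; E is limiting.
theoretical n(T) = (1/1) × 5.717 = 5.717 mol → 1523 g
% yield = 1180 / 1523 × 100 = 77.48 %

77.5 %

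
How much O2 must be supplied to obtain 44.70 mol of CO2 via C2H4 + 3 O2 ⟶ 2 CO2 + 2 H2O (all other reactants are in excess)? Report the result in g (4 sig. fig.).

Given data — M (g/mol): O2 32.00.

2146 g

n(CO2) = 44.70 mol
n(O2) = (3/2) × 44.70 = 67.05 mol
mass = 67.05 × 32.00 = 2146 g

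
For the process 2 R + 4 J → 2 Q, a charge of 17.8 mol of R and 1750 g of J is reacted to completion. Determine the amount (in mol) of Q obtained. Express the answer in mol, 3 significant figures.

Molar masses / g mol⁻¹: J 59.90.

14.6 mol

n(R) = 17.80 mol
n(J) = 1750 / 59.90 = 29.22 mol
n/ν → R: 8.900, J: 7.305; J is limiting.
n(Q) = (2/4) × 29.22 = 14.61 mol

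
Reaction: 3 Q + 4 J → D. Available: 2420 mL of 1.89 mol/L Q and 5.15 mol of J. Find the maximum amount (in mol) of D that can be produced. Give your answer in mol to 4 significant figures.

1.288 mol

n(Q) = 1.89 × 2420/1000 = 4.574 mol
n(J) = 5.150 mol
n/ν → Q: 1.525, J: 1.288; J is limiting.
n(D) = (1/4) × 5.150 = 1.288 mol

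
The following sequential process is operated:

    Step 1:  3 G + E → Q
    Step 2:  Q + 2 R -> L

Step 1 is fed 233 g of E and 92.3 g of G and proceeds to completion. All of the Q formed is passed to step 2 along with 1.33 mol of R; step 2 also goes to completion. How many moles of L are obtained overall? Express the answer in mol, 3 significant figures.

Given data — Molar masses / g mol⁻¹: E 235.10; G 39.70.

Step 1:
n(E) = 233.0 / 235.10 = 0.9911 mol
n(G) = 92.30 / 39.70 = 2.325 mol
n/ν for E = 0.9911/1 = 0.9911
n/ν for G = 2.325/3 = 0.7750
Smallest n/ν is G → limiting reagent.
n(Q) produced = (1/3) × 2.325 = 0.7750 mol
Step 2:
n(Q) available = 0.7750 mol
n(R) = 1.330 mol
n/ν for Q = 0.7750/1 = 0.7750
n/ν for R = 1.330/2 = 0.6650
Smallest n/ν is R → limiting reagent.
n(L) = (1/2) × 1.330 = 0.6650 mol

0.665 mol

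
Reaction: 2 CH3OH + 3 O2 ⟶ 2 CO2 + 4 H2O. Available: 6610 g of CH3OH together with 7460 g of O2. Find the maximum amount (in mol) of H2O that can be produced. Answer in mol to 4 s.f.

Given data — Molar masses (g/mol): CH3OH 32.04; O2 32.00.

n(CH3OH) = 6610 / 32.04 = 206.3 mol
n(O2) = 7460 / 32.00 = 233.1 mol
n/ν for CH3OH = 206.3/2 = 103.2
n/ν for O2 = 233.1/3 = 77.70
Smallest n/ν is O2 → limiting reagent.
n(H2O) = (4/3) × 233.1 = 310.8 mol

310.8 mol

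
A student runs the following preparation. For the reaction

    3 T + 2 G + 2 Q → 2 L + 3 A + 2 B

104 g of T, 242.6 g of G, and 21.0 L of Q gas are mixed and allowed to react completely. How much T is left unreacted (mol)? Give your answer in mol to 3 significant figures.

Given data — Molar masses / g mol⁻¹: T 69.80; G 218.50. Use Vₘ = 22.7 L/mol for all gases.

0.102 mol

n(T) = 104.0 / 69.80 = 1.490 mol
n(G) = 242.6 / 218.50 = 1.110 mol
n(Q) = 21.00 / 22.7 = 0.9251 mol
n/ν for T = 1.490/3 = 0.4967
n/ν for G = 1.110/2 = 0.5550
n/ν for Q = 0.9251/2 = 0.4626
Smallest n/ν is Q → limiting reagent.
T consumed = (3/2) × 0.9251 = 1.388 mol
T remaining = 1.490 − 1.388 = 0.1020 mol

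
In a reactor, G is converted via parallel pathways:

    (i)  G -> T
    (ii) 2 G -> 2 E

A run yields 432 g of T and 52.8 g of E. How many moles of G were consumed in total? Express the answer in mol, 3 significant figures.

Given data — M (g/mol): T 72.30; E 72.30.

n(T) = 432 / 72.30 = 5.975 mol
n(E) = 52.8 / 72.30 = 0.7303 mol
n(G) via (i) = (1/1)×5.975 = 5.975 mol
n(G) via (ii) = (2/2)×0.7303 = 0.7303 mol
total n(G) = 5.975 + 0.7303 = 6.705 mol

6.71 mol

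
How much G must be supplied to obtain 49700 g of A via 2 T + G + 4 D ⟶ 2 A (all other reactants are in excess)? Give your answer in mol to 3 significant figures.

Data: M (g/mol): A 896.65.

27.7 mol

n(A) = 49700 / 896.65 = 55.43 mol
n(G) = (1/2) × 55.43 = 27.72 mol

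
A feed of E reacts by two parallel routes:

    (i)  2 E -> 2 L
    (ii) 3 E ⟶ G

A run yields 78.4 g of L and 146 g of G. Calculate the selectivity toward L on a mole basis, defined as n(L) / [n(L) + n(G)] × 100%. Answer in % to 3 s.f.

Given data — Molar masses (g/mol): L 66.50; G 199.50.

61.7 %

n(L) = 78.4 / 66.50 = 1.179 mol
n(G) = 146 / 199.50 = 0.7318 mol
selectivity = 1.179/(1.179+0.7318) × 100 = 61.70 %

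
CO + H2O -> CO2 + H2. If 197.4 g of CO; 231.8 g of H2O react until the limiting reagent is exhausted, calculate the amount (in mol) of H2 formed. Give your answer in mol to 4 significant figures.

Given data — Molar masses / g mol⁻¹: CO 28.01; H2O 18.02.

7.047 mol

n(CO) = 197.4 / 28.01 = 7.047 mol
n(H2O) = 231.8 / 18.02 = 12.86 mol
n/ν for CO = 7.047/1 = 7.047
n/ν for H2O = 12.86/1 = 12.86
Smallest n/ν is CO → limiting reagent.
n(H2) = (1/1) × 7.047 = 7.047 mol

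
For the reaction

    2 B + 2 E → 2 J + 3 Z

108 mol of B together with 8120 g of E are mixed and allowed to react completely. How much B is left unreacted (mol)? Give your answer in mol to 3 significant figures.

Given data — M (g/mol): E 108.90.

33.4 mol

n(B) = 108.0 mol
n(E) = 8120 / 108.90 = 74.56 mol
n/ν for B = 108.0/2 = 54.00
n/ν for E = 74.56/2 = 37.28
Smallest n/ν is E → limiting reagent.
B consumed = (2/2) × 74.56 = 74.56 mol
B remaining = 108.0 − 74.56 = 33.44 mol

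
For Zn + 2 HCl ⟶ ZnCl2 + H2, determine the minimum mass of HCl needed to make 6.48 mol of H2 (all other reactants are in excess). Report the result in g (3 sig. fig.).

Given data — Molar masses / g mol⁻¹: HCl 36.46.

473 g

n(H2) = 6.480 mol
n(HCl) = (2/1) × 6.480 = 12.96 mol
mass = 12.96 × 36.46 = 472.5 g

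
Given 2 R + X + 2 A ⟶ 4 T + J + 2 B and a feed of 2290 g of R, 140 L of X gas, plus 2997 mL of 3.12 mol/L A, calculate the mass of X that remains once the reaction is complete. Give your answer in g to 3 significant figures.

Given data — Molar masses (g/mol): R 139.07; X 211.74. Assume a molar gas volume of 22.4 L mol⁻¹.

333 g

n(R) = 2290 / 139.07 = 16.47 mol
n(X) = 140.0 / 22.4 = 6.250 mol
n(A) = 3.12 × 2997/1000 = 9.351 mol
n/ν for R = 16.47/2 = 8.235
n/ν for X = 6.250/1 = 6.250
n/ν for A = 9.351/2 = 4.676
Smallest n/ν is A → limiting reagent.
X consumed = (1/2) × 9.351 = 4.676 mol
X remaining = 6.250 − 4.676 = 1.574 mol
mass = 1.574 × 211.74 = 333.3 g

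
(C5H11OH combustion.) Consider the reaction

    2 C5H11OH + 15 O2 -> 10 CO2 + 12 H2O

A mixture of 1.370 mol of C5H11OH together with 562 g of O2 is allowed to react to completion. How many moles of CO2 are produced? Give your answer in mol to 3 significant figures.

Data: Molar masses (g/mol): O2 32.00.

6.85 mol

n(C5H11OH) = 1.370 mol
n(O2) = 562.0 / 32.00 = 17.56 mol
n/ν for C5H11OH = 1.370/2 = 0.6850
n/ν for O2 = 17.56/15 = 1.171
Smallest n/ν is C5H11OH → limiting reagent.
n(CO2) = (10/2) × 1.370 = 6.850 mol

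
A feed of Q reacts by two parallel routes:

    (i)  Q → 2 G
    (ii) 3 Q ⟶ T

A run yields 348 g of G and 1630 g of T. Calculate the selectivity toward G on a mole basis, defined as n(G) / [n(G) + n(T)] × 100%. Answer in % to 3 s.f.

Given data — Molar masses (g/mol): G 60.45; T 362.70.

n(G) = 348 / 60.45 = 5.757 mol
n(T) = 1630 / 362.70 = 4.494 mol
selectivity = 5.757/(5.757+4.494) × 100 = 56.16 %

56.2 %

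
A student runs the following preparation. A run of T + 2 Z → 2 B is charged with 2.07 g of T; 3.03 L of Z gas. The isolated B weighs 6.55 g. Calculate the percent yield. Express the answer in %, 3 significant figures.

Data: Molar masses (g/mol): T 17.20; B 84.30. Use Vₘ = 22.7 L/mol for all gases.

n(T) = 2.070 / 17.20 = 0.1203 mol
n(Z) = 3.030 / 22.7 = 0.1335 mol
n/ν for T = 0.1203/1 = 0.1203
n/ν for Z = 0.1335/2 = 0.06675
Smallest n/ν is Z → limiting reagent.
theoretical n(B) = (2/2) × 0.1335 = 0.1335 mol → 11.25 g
% yield = 6.55 / 11.25 × 100 = 58.22 %

58.2 %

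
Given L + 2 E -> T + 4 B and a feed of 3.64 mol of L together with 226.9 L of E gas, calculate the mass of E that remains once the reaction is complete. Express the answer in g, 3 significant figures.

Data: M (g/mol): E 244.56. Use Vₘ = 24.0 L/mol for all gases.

n(L) = 3.640 mol
n(E) = 226.9 / 24.0 = 9.454 mol
n/ν → L: 3.640, E: 4.727; L is limiting.
E consumed = (2/1) × 3.640 = 7.280 mol
E remaining = 9.454 − 7.280 = 2.174 mol
mass = 2.174 × 244.56 = 531.7 g

532 g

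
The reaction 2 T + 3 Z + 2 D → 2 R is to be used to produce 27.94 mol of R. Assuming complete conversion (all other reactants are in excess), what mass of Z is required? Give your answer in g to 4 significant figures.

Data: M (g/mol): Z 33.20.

1391 g

n(R) = 27.94 mol
n(Z) = (3/2) × 27.94 = 41.91 mol
mass = 41.91 × 33.20 = 1391 g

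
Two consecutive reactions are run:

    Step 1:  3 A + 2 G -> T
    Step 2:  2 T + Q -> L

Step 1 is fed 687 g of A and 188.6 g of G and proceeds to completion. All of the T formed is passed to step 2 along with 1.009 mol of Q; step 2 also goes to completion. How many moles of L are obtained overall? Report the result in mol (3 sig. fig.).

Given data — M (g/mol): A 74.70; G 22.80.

1.01 mol

Step 1:
n(A) = 687.0 / 74.70 = 9.197 mol
n(G) = 188.6 / 22.80 = 8.272 mol
n/ν for A = 9.197/3 = 3.066
n/ν for G = 8.272/2 = 4.136
Smallest n/ν is A → limiting reagent.
n(T) produced = (1/3) × 9.197 = 3.066 mol
Step 2:
n(T) available = 3.066 mol
n(Q) = 1.009 mol
n/ν for T = 3.066/2 = 1.533
n/ν for Q = 1.009/1 = 1.009
Smallest n/ν is Q → limiting reagent.
n(L) = (1/1) × 1.009 = 1.009 mol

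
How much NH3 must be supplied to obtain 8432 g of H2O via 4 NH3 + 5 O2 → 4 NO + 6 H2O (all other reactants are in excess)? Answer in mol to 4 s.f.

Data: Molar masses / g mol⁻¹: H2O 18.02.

n(H2O) = 8432 / 18.02 = 467.9 mol
n(NH3) = (4/6) × 467.9 = 311.9 mol

311.9 mol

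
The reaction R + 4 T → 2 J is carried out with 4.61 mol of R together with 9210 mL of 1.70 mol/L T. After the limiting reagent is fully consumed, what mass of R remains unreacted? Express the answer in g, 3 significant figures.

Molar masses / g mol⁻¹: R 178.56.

124 g

n(R) = 4.610 mol
n(T) = 1.70 × 9210/1000 = 15.66 mol
n/ν for R = 4.610/1 = 4.610
n/ν for T = 15.66/4 = 3.915
Smallest n/ν is T → limiting reagent.
R consumed = (1/4) × 15.66 = 3.915 mol
R remaining = 4.610 − 3.915 = 0.6950 mol
mass = 0.6950 × 178.56 = 124.1 g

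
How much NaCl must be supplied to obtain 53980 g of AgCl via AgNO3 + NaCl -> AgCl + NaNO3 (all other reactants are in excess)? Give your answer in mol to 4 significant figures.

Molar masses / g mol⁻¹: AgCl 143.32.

n(AgCl) = 53980 / 143.32 = 376.6 mol
n(NaCl) = (1/1) × 376.6 = 376.6 mol

376.6 mol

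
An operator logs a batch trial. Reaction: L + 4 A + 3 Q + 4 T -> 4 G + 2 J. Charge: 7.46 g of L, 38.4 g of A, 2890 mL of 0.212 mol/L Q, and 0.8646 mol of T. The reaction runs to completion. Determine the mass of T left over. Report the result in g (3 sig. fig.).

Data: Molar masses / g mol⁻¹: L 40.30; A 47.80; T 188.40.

23.4 g

n(L) = 7.460 / 40.30 = 0.1851 mol
n(A) = 38.40 / 47.80 = 0.8033 mol
n(Q) = 0.212 × 2890/1000 = 0.6127 mol
n(T) = 0.8646 mol
n/ν → L: 0.1851, A: 0.2008, Q: 0.2042, T: 0.2162; L is limiting.
T consumed = (4/1) × 0.1851 = 0.7404 mol
T remaining = 0.8646 − 0.7404 = 0.1242 mol
mass = 0.1242 × 188.40 = 23.40 g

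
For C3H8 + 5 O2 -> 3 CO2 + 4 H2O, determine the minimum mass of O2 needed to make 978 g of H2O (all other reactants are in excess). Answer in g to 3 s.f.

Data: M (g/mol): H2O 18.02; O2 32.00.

2170 g

n(H2O) = 978 / 18.02 = 54.27 mol
n(O2) = (5/4) × 54.27 = 67.84 mol
mass = 67.84 × 32.00 = 2171 g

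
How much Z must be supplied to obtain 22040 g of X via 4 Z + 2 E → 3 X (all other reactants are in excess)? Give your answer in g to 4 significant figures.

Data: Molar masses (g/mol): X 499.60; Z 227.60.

n(X) = 22040 / 499.60 = 44.12 mol
n(Z) = (4/3) × 44.12 = 58.83 mol
mass = 58.83 × 227.60 = 13390 g

13390 g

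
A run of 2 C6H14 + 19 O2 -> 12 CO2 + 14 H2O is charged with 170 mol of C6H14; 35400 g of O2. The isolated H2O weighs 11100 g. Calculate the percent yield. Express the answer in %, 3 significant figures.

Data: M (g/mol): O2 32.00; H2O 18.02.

75.6 %

n(C6H14) = 170.0 mol
n(O2) = 35400 / 32.00 = 1106 mol
n/ν → C6H14: 85.00, O2: 58.21; O2 is limiting.
theoretical n(H2O) = (14/19) × 1106 = 814.9 mol → 14680 g
% yield = 11100 / 14680 × 100 = 75.61 %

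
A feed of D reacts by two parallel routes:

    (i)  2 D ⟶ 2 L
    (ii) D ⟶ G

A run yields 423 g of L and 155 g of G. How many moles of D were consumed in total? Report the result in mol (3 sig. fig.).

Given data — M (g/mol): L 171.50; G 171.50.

3.37 mol

n(L) = 423 / 171.50 = 2.466 mol
n(G) = 155 / 171.50 = 0.9038 mol
n(D) via (i) = (2/2)×2.466 = 2.466 mol
n(D) via (ii) = (1/1)×0.9038 = 0.9038 mol
total n(D) = 2.466 + 0.9038 = 3.370 mol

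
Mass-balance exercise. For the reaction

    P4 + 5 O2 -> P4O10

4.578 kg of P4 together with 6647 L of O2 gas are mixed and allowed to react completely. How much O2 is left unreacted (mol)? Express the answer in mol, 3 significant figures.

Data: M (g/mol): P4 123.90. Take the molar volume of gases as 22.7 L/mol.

n(P4) = 4.578×1000 / 123.90 = 36.95 mol
n(O2) = 6647 / 22.7 = 292.8 mol
n/ν → P4: 36.95, O2: 58.56; P4 is limiting.
O2 consumed = (5/1) × 36.95 = 184.8 mol
O2 remaining = 292.8 − 184.8 = 108.0 mol

108 mol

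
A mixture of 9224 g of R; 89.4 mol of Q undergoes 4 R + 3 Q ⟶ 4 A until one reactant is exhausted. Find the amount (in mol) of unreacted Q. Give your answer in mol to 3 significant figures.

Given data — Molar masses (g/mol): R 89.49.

12.1 mol

n(R) = 9224 / 89.49 = 103.1 mol
n(Q) = 89.40 mol
n/ν → R: 25.78, Q: 29.80; R is limiting.
Q consumed = (3/4) × 103.1 = 77.33 mol
Q remaining = 89.40 − 77.33 = 12.07 mol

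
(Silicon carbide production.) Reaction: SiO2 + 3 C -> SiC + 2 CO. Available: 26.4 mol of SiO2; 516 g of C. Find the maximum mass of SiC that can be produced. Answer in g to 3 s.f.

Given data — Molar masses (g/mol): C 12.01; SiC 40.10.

n(SiO2) = 26.40 mol
n(C) = 516.0 / 12.01 = 42.96 mol
n/ν for SiO2 = 26.40/1 = 26.40
n/ν for C = 42.96/3 = 14.32
Smallest n/ν is C → limiting reagent.
n(SiC) = (1/3) × 42.96 = 14.32 mol
mass = 14.32 × 40.10 = 574.2 g

574 g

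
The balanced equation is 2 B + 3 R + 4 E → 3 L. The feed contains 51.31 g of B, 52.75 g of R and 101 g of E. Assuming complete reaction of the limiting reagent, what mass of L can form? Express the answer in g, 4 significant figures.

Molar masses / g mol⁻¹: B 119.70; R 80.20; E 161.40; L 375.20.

n(B) = 51.31 / 119.70 = 0.4287 mol
n(R) = 52.75 / 80.20 = 0.6577 mol
n(E) = 101.0 / 161.40 = 0.6258 mol
n/ν → B: 0.2144, R: 0.2192, E: 0.1565; E is limiting.
n(L) = (3/4) × 0.6258 = 0.4694 mol
mass = 0.4694 × 375.20 = 176.1 g

176.1 g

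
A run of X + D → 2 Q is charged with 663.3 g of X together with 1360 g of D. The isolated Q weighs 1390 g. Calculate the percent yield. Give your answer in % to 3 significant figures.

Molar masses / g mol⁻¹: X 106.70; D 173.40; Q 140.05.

n(X) = 663.3 / 106.70 = 6.216 mol
n(D) = 1360 / 173.40 = 7.843 mol
n/ν for X = 6.216/1 = 6.216
n/ν for D = 7.843/1 = 7.843
Smallest n/ν is X → limiting reagent.
theoretical n(Q) = (2/1) × 6.216 = 12.43 mol → 1741 g
% yield = 1390 / 1741 × 100 = 79.84 %

79.8 %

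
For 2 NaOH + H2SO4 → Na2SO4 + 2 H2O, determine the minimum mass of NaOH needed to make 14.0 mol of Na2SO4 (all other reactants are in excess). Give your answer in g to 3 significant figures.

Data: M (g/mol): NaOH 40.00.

n(Na2SO4) = 14.00 mol
n(NaOH) = (2/1) × 14.00 = 28.00 mol
mass = 28.00 × 40.00 = 1120 g

1120 g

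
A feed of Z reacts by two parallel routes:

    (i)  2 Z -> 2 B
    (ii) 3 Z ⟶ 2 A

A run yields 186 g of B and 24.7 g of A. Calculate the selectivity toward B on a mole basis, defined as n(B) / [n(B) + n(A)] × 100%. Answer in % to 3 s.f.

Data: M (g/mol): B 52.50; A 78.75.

n(B) = 186 / 52.50 = 3.543 mol
n(A) = 24.7 / 78.75 = 0.3137 mol
selectivity = 3.543/(3.543+0.3137) × 100 = 91.87 %

91.9 %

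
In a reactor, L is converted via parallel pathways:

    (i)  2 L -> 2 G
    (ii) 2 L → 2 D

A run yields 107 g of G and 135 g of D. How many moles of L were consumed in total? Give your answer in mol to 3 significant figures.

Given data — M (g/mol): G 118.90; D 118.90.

n(G) = 107 / 118.90 = 0.8999 mol
n(D) = 135 / 118.90 = 1.135 mol
n(L) via (i) = (2/2)×0.8999 = 0.8999 mol
n(L) via (ii) = (2/2)×1.135 = 1.135 mol
total n(L) = 0.8999 + 1.135 = 2.035 mol

2.04 mol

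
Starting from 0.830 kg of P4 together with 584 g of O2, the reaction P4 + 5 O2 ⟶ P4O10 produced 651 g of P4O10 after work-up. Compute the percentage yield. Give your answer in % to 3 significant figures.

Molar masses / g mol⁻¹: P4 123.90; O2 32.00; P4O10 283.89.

62.8 %

n(P4) = 0.8300×1000 / 123.90 = 6.699 mol
n(O2) = 584.0 / 32.00 = 18.25 mol
n/ν → P4: 6.699, O2: 3.650; O2 is limiting.
theoretical n(P4O10) = (1/5) × 18.25 = 3.650 mol → 1036 g
% yield = 651 / 1036 × 100 = 62.84 %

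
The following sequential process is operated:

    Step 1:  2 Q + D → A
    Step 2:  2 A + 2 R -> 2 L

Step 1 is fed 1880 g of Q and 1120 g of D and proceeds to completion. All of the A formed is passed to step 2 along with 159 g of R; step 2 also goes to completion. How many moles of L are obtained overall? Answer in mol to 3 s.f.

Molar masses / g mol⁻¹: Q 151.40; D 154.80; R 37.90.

4.20 mol

Step 1:
n(Q) = 1880 / 151.40 = 12.42 mol
n(D) = 1120 / 154.80 = 7.235 mol
n/ν → Q: 6.210, D: 7.235; Q is limiting.
n(A) produced = (1/2) × 12.42 = 6.210 mol
Step 2:
n(A) available = 6.210 mol
n(R) = 159.0 / 37.90 = 4.195 mol
n/ν → A: 3.105, R: 2.098; R is limiting.
n(L) = (2/2) × 4.195 = 4.195 mol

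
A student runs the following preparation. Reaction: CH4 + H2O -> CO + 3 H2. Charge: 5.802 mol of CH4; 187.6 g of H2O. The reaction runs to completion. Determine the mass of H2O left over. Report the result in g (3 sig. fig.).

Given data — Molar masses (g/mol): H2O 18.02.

n(CH4) = 5.802 mol
n(H2O) = 187.6 / 18.02 = 10.41 mol
n/ν → CH4: 5.802, H2O: 10.41; CH4 is limiting.
H2O consumed = (1/1) × 5.802 = 5.802 mol
H2O remaining = 10.41 − 5.802 = 4.608 mol
mass = 4.608 × 18.02 = 83.04 g

83.0 g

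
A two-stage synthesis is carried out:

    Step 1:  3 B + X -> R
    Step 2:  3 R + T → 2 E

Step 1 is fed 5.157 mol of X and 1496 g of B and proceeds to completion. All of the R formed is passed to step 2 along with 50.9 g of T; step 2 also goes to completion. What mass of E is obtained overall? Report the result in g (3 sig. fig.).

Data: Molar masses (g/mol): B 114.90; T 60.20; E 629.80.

Step 1:
n(X) = 5.157 mol
n(B) = 1496 / 114.90 = 13.02 mol
n/ν for X = 5.157/1 = 5.157
n/ν for B = 13.02/3 = 4.340
Smallest n/ν is B → limiting reagent.
n(R) produced = (1/3) × 13.02 = 4.340 mol
Step 2:
n(R) available = 4.340 mol
n(T) = 50.90 / 60.20 = 0.8455 mol
n/ν for R = 4.340/3 = 1.447
n/ν for T = 0.8455/1 = 0.8455
Smallest n/ν is T → limiting reagent.
n(E) = (2/1) × 0.8455 = 1.691 mol
mass = 1.691 × 629.80 = 1065 g

1070 g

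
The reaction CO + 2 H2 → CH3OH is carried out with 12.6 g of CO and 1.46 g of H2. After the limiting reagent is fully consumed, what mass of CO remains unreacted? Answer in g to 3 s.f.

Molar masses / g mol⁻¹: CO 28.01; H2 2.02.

2.48 g

n(CO) = 12.60 / 28.01 = 0.4498 mol
n(H2) = 1.460 / 2.02 = 0.7228 mol
n/ν for CO = 0.4498/1 = 0.4498
n/ν for H2 = 0.7228/2 = 0.3614
Smallest n/ν is H2 → limiting reagent.
CO consumed = (1/2) × 0.7228 = 0.3614 mol
CO remaining = 0.4498 − 0.3614 = 0.08840 mol
mass = 0.08840 × 28.01 = 2.476 g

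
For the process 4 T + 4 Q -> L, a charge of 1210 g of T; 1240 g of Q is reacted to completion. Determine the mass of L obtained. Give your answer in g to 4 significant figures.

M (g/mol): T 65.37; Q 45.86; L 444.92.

2059 g

n(T) = 1210 / 65.37 = 18.51 mol
n(Q) = 1240 / 45.86 = 27.04 mol
n/ν → T: 4.628, Q: 6.760; T is limiting.
n(L) = (1/4) × 18.51 = 4.628 mol
mass = 4.628 × 444.92 = 2059 g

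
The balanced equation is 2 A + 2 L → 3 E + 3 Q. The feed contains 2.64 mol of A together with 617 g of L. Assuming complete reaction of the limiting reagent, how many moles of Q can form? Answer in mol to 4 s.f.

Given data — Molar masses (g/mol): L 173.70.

n(A) = 2.640 mol
n(L) = 617.0 / 173.70 = 3.552 mol
n/ν → A: 1.320, L: 1.776; A is limiting.
n(Q) = (3/2) × 2.640 = 3.960 mol

3.960 mol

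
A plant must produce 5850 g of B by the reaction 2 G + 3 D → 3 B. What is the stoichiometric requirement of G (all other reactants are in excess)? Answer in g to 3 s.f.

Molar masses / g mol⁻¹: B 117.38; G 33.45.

1110 g

n(B) = 5850 / 117.38 = 49.84 mol
n(G) = (2/3) × 49.84 = 33.23 mol
mass = 33.23 × 33.45 = 1112 g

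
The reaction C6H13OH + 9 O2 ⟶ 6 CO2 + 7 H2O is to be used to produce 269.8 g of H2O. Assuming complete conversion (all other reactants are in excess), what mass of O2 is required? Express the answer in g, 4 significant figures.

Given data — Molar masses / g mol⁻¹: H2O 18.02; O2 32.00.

616.0 g

n(H2O) = 269.8 / 18.02 = 14.97 mol
n(O2) = (9/7) × 14.97 = 19.25 mol
mass = 19.25 × 32.00 = 616.0 g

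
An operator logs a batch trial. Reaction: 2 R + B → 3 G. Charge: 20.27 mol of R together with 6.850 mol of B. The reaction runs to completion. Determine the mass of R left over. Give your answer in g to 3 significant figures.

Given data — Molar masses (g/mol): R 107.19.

704 g

n(R) = 20.27 mol
n(B) = 6.850 mol
n/ν for R = 20.27/2 = 10.14
n/ν for B = 6.850/1 = 6.850
Smallest n/ν is B → limiting reagent.
R consumed = (2/1) × 6.850 = 13.70 mol
R remaining = 20.27 − 13.70 = 6.570 mol
mass = 6.570 × 107.19 = 704.2 g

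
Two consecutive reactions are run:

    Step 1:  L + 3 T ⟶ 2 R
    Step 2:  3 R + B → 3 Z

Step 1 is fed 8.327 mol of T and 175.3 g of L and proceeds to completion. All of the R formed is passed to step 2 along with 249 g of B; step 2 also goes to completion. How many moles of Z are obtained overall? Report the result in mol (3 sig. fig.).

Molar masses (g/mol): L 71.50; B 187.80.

3.98 mol

Step 1:
n(T) = 8.327 mol
n(L) = 175.3 / 71.50 = 2.452 mol
n/ν → T: 2.776, L: 2.452; L is limiting.
n(R) produced = (2/1) × 2.452 = 4.904 mol
Step 2:
n(R) available = 4.904 mol
n(B) = 249.0 / 187.80 = 1.326 mol
n/ν → R: 1.635, B: 1.326; B is limiting.
n(Z) = (3/1) × 1.326 = 3.978 mol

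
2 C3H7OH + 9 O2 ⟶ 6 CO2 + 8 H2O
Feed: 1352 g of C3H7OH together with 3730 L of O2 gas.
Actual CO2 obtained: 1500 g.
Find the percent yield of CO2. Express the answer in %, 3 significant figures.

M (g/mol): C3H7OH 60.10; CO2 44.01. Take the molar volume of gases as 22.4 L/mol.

50.5 %

n(C3H7OH) = 1352 / 60.10 = 22.50 mol
n(O2) = 3730 / 22.4 = 166.5 mol
n/ν → C3H7OH: 11.25, O2: 18.50; C3H7OH is limiting.
theoretical n(CO2) = (6/2) × 22.50 = 67.50 mol → 2971 g
% yield = 1500 / 2971 × 100 = 50.49 %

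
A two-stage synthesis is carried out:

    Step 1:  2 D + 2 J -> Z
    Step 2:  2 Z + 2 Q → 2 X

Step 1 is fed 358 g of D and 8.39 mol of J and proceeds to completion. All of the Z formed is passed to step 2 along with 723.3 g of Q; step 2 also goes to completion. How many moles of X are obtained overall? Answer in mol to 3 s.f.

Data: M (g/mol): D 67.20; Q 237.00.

2.66 mol

Step 1:
n(D) = 358.0 / 67.20 = 5.327 mol
n(J) = 8.390 mol
n/ν for D = 5.327/2 = 2.664
n/ν for J = 8.390/2 = 4.195
Smallest n/ν is D → limiting reagent.
n(Z) produced = (1/2) × 5.327 = 2.664 mol
Step 2:
n(Z) available = 2.664 mol
n(Q) = 723.3 / 237.00 = 3.052 mol
n/ν for Z = 2.664/2 = 1.332
n/ν for Q = 3.052/2 = 1.526
Smallest n/ν is Z → limiting reagent.
n(X) = (2/2) × 2.664 = 2.664 mol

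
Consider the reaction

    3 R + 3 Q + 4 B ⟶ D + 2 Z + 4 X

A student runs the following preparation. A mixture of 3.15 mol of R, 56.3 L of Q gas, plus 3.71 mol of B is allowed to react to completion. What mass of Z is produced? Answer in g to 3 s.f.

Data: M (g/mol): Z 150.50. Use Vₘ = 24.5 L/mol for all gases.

n(R) = 3.150 mol
n(Q) = 56.30 / 24.5 = 2.298 mol
n(B) = 3.710 mol
n/ν → R: 1.050, Q: 0.7660, B: 0.9275; Q is limiting.
n(Z) = (2/3) × 2.298 = 1.532 mol
mass = 1.532 × 150.50 = 230.6 g

231 g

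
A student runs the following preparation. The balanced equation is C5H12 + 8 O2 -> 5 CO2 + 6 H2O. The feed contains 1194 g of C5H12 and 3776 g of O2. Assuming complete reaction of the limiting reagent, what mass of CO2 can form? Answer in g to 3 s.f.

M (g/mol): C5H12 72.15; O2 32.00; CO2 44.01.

n(C5H12) = 1194 / 72.15 = 16.55 mol
n(O2) = 3776 / 32.00 = 118.0 mol
n/ν for C5H12 = 16.55/1 = 16.55
n/ν for O2 = 118.0/8 = 14.75
Smallest n/ν is O2 → limiting reagent.
n(CO2) = (5/8) × 118.0 = 73.75 mol
mass = 73.75 × 44.01 = 3246 g

3250 g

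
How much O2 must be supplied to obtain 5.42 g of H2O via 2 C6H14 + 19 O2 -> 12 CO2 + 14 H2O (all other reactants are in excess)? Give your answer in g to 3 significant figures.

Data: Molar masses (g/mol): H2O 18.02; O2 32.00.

13.1 g

n(H2O) = 5.42 / 18.02 = 0.3008 mol
n(O2) = (19/14) × 0.3008 = 0.4082 mol
mass = 0.4082 × 32.00 = 13.06 g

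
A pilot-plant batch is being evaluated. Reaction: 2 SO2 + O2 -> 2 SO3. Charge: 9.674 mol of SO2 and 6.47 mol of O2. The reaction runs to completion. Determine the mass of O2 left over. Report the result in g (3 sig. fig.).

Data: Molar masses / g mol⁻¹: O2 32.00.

52.3 g

n(SO2) = 9.674 mol
n(O2) = 6.470 mol
n/ν → SO2: 4.837, O2: 6.470; SO2 is limiting.
O2 consumed = (1/2) × 9.674 = 4.837 mol
O2 remaining = 6.470 − 4.837 = 1.633 mol
mass = 1.633 × 32.00 = 52.26 g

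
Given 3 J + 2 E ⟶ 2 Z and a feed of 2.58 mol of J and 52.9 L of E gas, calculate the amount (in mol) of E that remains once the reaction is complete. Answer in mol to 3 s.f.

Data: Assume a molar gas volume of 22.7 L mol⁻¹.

n(J) = 2.580 mol
n(E) = 52.90 / 22.7 = 2.330 mol
n/ν → J: 0.8600, E: 1.165; J is limiting.
E consumed = (2/3) × 2.580 = 1.720 mol
E remaining = 2.330 − 1.720 = 0.6100 mol

0.610 mol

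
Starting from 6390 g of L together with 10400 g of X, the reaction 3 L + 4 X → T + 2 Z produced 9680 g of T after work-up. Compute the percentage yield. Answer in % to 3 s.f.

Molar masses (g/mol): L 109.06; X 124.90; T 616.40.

n(L) = 6390 / 109.06 = 58.59 mol
n(X) = 10400 / 124.90 = 83.27 mol
n/ν for L = 58.59/3 = 19.53
n/ν for X = 83.27/4 = 20.82
Smallest n/ν is L → limiting reagent.
theoretical n(T) = (1/3) × 58.59 = 19.53 mol → 12040 g
% yield = 9680 / 12040 × 100 = 80.40 %

80.4 %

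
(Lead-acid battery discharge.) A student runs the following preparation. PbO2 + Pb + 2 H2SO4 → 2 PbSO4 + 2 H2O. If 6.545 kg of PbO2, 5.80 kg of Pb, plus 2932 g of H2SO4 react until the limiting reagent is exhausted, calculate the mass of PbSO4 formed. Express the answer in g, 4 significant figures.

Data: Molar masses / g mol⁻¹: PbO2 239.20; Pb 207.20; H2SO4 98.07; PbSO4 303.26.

9067 g

n(PbO2) = 6.545×1000 / 239.20 = 27.36 mol
n(Pb) = 5.800×1000 / 207.20 = 27.99 mol
n(H2SO4) = 2932 / 98.07 = 29.90 mol
n/ν for PbO2 = 27.36/1 = 27.36
n/ν for Pb = 27.99/1 = 27.99
n/ν for H2SO4 = 29.90/2 = 14.95
Smallest n/ν is H2SO4 → limiting reagent.
n(PbSO4) = (2/2) × 29.90 = 29.90 mol
mass = 29.90 × 303.26 = 9067 g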